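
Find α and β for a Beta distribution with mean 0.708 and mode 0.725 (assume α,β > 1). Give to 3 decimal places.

With s = α+β: μ = α/s and mode = (α−1)/(s−2). Eliminating α = μs,
μs − 1 = m(s−2) ⇒ s(μ−m) = 1−2m ⇒ s = -0.450/-0.017 = 26.4706.
So α = μs = 18.741, β = (1−μ)s = 7.729.

α = 18.741, β = 7.729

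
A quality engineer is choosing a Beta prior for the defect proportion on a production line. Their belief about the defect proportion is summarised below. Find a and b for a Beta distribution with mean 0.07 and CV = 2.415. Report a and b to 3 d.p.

a = 0.089, b = 1.189

Var = (CV·μ)² = (2.415×0.07)² = 0.028578.
a+b = μ(1−μ)/Var − 1 = 0.0651/0.028578 − 1 = 1.2780.
Thus a = 0.07·1.2780 = 0.089 and b = 0.93·1.2780 = 1.189.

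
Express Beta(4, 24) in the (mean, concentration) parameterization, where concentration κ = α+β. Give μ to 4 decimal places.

μ = 0.1429, κ = 28

κ = α+β = 4+24 = 28; μ = α/κ = 4/28 = 0.1429.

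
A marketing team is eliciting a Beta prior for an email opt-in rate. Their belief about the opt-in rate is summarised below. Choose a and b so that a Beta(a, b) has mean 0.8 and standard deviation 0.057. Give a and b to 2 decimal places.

a = 38.60, b = 9.65

σ² = 0.057² = 0.003249.
With s = a+b, Var = μ(1−μ)/(s+1), so s+1 = (0.8×0.2)/0.003249 = 49.2459 and s = 48.2459.
a = μs = 38.60, b = (1−μ)s = 9.65.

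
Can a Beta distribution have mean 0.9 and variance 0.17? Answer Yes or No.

No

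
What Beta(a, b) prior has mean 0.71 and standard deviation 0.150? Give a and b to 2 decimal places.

a = 5.79, b = 2.36

First σ² = 0.022500. Setting a = μn, b = (1−μ)n with n = a+b,
μ(1−μ)/(n+1) = 0.022500 ⇒ n+1 = 0.2059/0.022500 = 9.1511 ⇒ n = 8.1511.
Hence a = 0.71×8.1511 = 5.79, b = 0.29×8.1511 = 2.36.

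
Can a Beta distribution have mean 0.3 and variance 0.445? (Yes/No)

For any Beta, Var(X) < E[X]·(1−E[X]).
Here μ(1−μ) = 0.3×0.7 = 0.21, and 0.445 ≥ 0.21.

No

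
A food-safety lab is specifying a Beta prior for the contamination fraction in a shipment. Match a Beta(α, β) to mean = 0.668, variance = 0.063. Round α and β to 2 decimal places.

Let s = α+β. The Beta variance is μ(1−μ)/(s+1).
So s+1 = μ(1−μ)/σ² = (0.668×0.332)/0.063 = 0.221776/0.063 = 3.5203, giving s = 2.5203.
Then α = μs = 0.668×2.5203 = 1.68 and β = (1−μ)s = 0.332×2.5203 = 0.84.

α = 1.68, β = 0.84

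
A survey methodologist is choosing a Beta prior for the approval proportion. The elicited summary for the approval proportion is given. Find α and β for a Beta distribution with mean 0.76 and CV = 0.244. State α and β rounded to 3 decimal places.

α = 3.271, β = 1.033

σ = CV·μ = 0.244×0.76 = 0.18544, so σ² = 0.034388.
s+1 = μ(1−μ)/σ² = 0.1824/0.034388 = 5.3042, so s = α+β = 4.3042.
α = μs = 3.271, β = (1−μ)s = 1.033.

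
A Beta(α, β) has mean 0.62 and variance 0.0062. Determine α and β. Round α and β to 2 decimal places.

α = 22.94, β = 14.06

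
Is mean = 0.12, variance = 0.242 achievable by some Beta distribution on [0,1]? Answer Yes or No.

A Beta with mean μ has variance μ(1−μ)/(α+β+1) < μ(1−μ).
Here μ(1−μ) = 0.12×0.88 = 0.1056, and 0.242 ≥ 0.1056.

No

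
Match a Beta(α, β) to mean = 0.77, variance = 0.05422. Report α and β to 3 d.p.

Write ν = α+β; then α = μν and Var = μ(1−μ)/(ν+1).
ν = μ(1−μ)/Var − 1 = 0.1771/0.05422 − 1 = 2.2663.
α = 0.77·2.2663 = 1.745, β = 0.23·2.2663 = 0.521.

α = 1.745, β = 0.521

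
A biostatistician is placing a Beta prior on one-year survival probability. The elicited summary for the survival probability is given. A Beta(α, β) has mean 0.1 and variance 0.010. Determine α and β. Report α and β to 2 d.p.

Write ν = α+β; then α = μν and Var = μ(1−μ)/(ν+1).
ν = μ(1−μ)/Var − 1 = 0.09/0.010 − 1 = 8.0000.
α = 0.1·8.0000 = 0.80, β = 0.9·8.0000 = 7.20.

α = 0.80, β = 7.20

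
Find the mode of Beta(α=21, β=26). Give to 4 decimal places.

0.4444

With α,β > 1, mode = (α−1)/(α+β−2) = 20/45 = 0.4444.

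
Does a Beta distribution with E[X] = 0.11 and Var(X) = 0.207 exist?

No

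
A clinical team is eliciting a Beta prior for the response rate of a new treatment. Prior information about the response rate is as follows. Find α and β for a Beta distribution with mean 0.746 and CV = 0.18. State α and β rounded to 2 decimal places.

α = 7.09, β = 2.42

σ = CV·μ = 0.18×0.746 = 0.13428, so σ² = 0.018031.
s+1 = μ(1−μ)/σ² = 0.189484/0.018031 = 10.5087, so s = α+β = 9.5087.
α = μs = 7.09, β = (1−μ)s = 2.42.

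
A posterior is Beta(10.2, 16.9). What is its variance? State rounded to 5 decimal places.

0.00835

α+β = 27.1 and αβ = 172.38, so Var = αβ/[(α+β)²(α+β+1)] = 172.38/20636.921 = 0.00835.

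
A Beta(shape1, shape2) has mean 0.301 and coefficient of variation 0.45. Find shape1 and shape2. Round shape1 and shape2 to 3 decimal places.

Var = (CV·μ)² = (0.45×0.301)² = 0.018347.
shape1+shape2 = μ(1−μ)/Var − 1 = 0.210399/0.018347 − 1 = 10.4679.
Thus shape1 = 0.301·10.4679 = 3.151 and shape2 = 0.699·10.4679 = 7.317.

shape1 = 3.151, shape2 = 7.317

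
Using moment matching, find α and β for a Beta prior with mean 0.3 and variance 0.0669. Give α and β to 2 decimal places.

α = 0.64, β = 1.50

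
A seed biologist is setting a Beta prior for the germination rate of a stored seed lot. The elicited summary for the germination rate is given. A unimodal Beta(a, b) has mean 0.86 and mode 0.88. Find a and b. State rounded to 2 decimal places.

a = 32.68, b = 5.32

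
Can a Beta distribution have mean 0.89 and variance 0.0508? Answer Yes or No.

The Beta variance bound is σ² < μ(1−μ).
Here μ(1−μ) = 0.89×0.11 = 0.0979, and 0.0508 < 0.0979.

Yes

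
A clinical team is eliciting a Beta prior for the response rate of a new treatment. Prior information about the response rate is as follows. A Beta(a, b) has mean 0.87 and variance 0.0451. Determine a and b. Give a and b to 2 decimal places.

a = 1.31, b = 0.20

By moment matching, a+b = μ(1−μ)/σ² − 1 = (0.87·0.13)/0.0451 − 1 = 2.5078 − 1 = 1.5078.
Since a/(a+b) = μ, a = 0.87·1.5078 = 1.31 and b = 0.13·1.5078 = 0.20.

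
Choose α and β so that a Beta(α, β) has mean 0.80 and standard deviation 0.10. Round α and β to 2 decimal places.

α = 12.00, β = 3.00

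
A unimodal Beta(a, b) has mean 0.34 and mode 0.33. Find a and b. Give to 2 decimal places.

a = 11.56, b = 22.44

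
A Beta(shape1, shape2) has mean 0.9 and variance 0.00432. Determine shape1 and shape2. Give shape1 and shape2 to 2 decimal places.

shape1 = 17.85, shape2 = 1.98

Write ν = shape1+shape2; then shape1 = μν and Var = μ(1−μ)/(ν+1).
ν = μ(1−μ)/Var − 1 = 0.09/0.00432 − 1 = 19.8333.
shape1 = 0.9·19.8333 = 17.85, shape2 = 0.1·19.8333 = 1.98.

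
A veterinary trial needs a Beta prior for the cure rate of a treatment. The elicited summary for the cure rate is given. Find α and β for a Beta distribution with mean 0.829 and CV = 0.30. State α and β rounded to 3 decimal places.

Var = (CV·μ)² = (0.30×0.829)² = 0.061852.
α+β = μ(1−μ)/Var − 1 = 0.141759/0.061852 − 1 = 1.2919.
Thus α = 0.829·1.2919 = 1.071 and β = 0.171·1.2919 = 0.221.

α = 1.071, β = 0.221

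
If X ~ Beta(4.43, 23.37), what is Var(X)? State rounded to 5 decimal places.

0.00465

Var = αβ/[(α+β)²(α+β+1)] = (4.43×23.37)/(27.80²×28.80) = 103.5291/22257.792000 = 0.00465.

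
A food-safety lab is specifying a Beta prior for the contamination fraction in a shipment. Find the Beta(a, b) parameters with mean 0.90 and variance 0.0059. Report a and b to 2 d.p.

a = 12.83, b = 1.43

By moment matching, a+b = μ(1−μ)/σ² − 1 = (0.90·0.10)/0.0059 − 1 = 15.2542 − 1 = 14.2542.
Since a/(a+b) = μ, a = 0.90·14.2542 = 12.83 and b = 0.10·14.2542 = 1.43.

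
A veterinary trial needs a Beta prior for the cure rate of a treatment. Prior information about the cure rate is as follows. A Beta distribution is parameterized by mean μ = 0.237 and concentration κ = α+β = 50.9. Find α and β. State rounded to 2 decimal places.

α = 12.06, β = 38.84

α = μκ = 0.237×50.9 = 12.06 and β = (1−μ)κ = 0.763×50.9 = 38.84.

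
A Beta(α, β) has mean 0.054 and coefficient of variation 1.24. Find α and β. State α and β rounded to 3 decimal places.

Var = (CV·μ)² = (1.24×0.054)² = 0.004484.
α+β = μ(1−μ)/Var − 1 = 0.051084/0.004484 − 1 = 10.3934.
Thus α = 0.054·10.3934 = 0.561 and β = 0.946·10.3934 = 9.832.

α = 0.561, β = 9.832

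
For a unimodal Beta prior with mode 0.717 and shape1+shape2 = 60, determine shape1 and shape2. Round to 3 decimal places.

shape1 = 42.586, shape2 = 17.414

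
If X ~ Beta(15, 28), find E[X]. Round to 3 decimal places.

0.349

E[X] = α/(α+β) = 15/43 = 0.349.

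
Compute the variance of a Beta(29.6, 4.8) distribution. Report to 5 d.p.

0.00339

α+β = 34.4 and αβ = 142.08, so Var = αβ/[(α+β)²(α+β+1)] = 142.08/41890.944 = 0.00339.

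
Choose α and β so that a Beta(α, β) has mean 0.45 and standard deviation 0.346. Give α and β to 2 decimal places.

Variance = 0.346² = 0.119716. The moment-matching identity α+β = μ(1−μ)/Var − 1 gives
α+β = 0.2475/0.119716 − 1 = 1.0674, so α = μ·1.0674 = 0.48 and β = (1−μ)·1.0674 = 0.59.

α = 0.48, β = 0.59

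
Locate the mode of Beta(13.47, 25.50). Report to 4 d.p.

0.3373

The density x^(α−1)(1−x)^(β−1) is maximised at (α−1)/(α+β−2) = 12.47/36.97 = 0.3373.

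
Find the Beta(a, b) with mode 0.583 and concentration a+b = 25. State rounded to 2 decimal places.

For a,b>1 the mode is (a−1)/(a+b−2), so a = mode·(κ−2)+1 = 0.583×23+1 = 14.41.
And b = (1−mode)·(κ−2)+1 = 0.417×23+1 = 10.59.

a = 14.41, b = 10.59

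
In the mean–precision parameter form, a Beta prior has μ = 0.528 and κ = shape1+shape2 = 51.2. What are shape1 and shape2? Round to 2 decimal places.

shape1 = 27.03, shape2 = 24.17

Split κ in proportion μ : (1−μ): shape1 = 0.528·51.2 = 27.03, shape2 = 51.2 − 27.03 = 24.17.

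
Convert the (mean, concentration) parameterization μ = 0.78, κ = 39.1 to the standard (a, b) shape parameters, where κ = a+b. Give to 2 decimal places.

Split κ in proportion μ : (1−μ): a = 0.78·39.1 = 30.50, b = 39.1 − 30.50 = 8.60.

a = 30.50, b = 8.60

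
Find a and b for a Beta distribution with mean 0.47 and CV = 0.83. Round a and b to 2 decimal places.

Var = (CV·μ)² = (0.83×0.47)² = 0.152178.
a+b = μ(1−μ)/Var − 1 = 0.2491/0.152178 − 1 = 0.6369.
Thus a = 0.47·0.6369 = 0.30 and b = 0.53·0.6369 = 0.34.

a = 0.30, b = 0.34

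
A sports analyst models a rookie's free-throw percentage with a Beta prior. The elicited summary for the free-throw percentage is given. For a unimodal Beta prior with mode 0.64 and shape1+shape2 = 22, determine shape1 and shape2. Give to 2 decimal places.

shape1 = 13.80, shape2 = 8.20

For shape1,shape2>1 the mode is (shape1−1)/(shape1+shape2−2), so shape1 = mode·(κ−2)+1 = 0.64×20+1 = 13.80.
And shape2 = (1−mode)·(κ−2)+1 = 0.36×20+1 = 8.20.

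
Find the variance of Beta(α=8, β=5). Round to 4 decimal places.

0.0169

α+β = 13 and αβ = 40, so Var = αβ/[(α+β)²(α+β+1)] = 40/2366 = 0.0169.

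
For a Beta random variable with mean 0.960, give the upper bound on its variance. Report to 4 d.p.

For fixed mean μ the Beta variance is μ(1−μ)/(α+β+1), increasing as α+β decreases.
Its least upper bound (not attained) is μ(1−μ) = 0.960·0.040 = 0.0384.

0.0384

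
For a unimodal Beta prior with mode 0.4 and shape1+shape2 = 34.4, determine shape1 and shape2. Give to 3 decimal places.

Since the density peak of Beta(shape1,shape2) is at (shape1−1)/(shape1+shape2−2),
shape1 = 1 + 0.4(34.4−2) = 13.960 and shape2 = 34.4 − 13.960 = 20.440.

shape1 = 13.960, shape2 = 20.440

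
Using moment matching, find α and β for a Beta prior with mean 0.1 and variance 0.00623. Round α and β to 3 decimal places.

α = 1.345, β = 12.102

By moment matching, α+β = μ(1−μ)/σ² − 1 = (0.1·0.9)/0.00623 − 1 = 14.4462 − 1 = 13.4462.
Since α/(α+β) = μ, α = 0.1·13.4462 = 1.345 and β = 0.9·13.4462 = 12.102.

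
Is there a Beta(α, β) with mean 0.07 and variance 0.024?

Yes

The Beta variance bound is σ² < μ(1−μ).
Here μ(1−μ) = 0.07×0.93 = 0.0651, and 0.024 < 0.0651.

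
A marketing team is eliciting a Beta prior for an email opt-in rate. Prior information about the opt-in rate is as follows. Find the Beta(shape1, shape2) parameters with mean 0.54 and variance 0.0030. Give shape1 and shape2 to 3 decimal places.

By moment matching, shape1+shape2 = μ(1−μ)/σ² − 1 = (0.54·0.46)/0.0030 − 1 = 82.8000 − 1 = 81.8000.
Since shape1/(shape1+shape2) = μ, shape1 = 0.54·81.8000 = 44.172 and shape2 = 0.46·81.8000 = 37.628.

shape1 = 44.172, shape2 = 37.628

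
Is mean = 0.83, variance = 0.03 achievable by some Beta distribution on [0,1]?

Yes

The Beta variance bound is σ² < μ(1−μ).
Here μ(1−μ) = 0.83×0.17 = 0.1411, and 0.03 < 0.1411.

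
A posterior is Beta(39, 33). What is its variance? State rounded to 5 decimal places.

μ = 39/72 = 0.541667; Var = μ(1−μ)/(α+β+1) = 0.2482639/73 = 0.00340.

0.00340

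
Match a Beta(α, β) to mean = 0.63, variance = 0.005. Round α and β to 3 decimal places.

Write ν = α+β; then α = μν and Var = μ(1−μ)/(ν+1).
ν = μ(1−μ)/Var − 1 = 0.2331/0.005 − 1 = 45.6200.
α = 0.63·45.6200 = 28.741, β = 0.37·45.6200 = 16.879.

α = 28.741, β = 16.879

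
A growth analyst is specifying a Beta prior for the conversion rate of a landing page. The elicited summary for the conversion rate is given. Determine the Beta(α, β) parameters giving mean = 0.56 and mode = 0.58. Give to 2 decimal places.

α = 4.48, β = 3.52

Let s = α+β. Mean gives α = μs = 0.56s; mode gives (α−1)/(s−2) = 0.58.
Substituting: 0.56s − 1 = 0.58(s−2) = 0.58s − 1.16, so -0.02s = -0.16 and s = 8.0000.
Then α = 0.56×8.0000 = 4.48 and β = s−α = 3.52.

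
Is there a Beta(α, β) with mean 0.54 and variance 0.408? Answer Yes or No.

No

The Beta variance bound is σ² < μ(1−μ).
Here μ(1−μ) = 0.54×0.46 = 0.2484, and 0.408 ≥ 0.2484.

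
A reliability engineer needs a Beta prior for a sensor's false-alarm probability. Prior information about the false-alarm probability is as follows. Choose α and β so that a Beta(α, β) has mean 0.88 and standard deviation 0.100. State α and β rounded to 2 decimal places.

σ² = 0.100² = 0.010000.
With s = α+β, Var = μ(1−μ)/(s+1), so s+1 = (0.88×0.12)/0.010000 = 10.5600 and s = 9.5600.
α = μs = 8.41, β = (1−μ)s = 1.15.

α = 8.41, β = 1.15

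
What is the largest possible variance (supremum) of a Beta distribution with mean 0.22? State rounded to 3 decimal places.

0.172

Var = μ(1−μ)/(α+β+1), which approaches μ(1−μ) as α+β → 0.
So the supremum is μ(1−μ) = 0.22×0.78 = 0.172.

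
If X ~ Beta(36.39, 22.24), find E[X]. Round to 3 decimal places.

0.621

The Beta mean is α/(α+β) = 36.39/(36.39+22.24) = 0.621.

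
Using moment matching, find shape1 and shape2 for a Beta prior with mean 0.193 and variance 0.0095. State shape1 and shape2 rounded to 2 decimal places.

shape1 = 2.97, shape2 = 12.42

Write ν = shape1+shape2; then shape1 = μν and Var = μ(1−μ)/(ν+1).
ν = μ(1−μ)/Var − 1 = 0.155751/0.0095 − 1 = 15.3948.
shape1 = 0.193·15.3948 = 2.97, shape2 = 0.807·15.3948 = 12.42.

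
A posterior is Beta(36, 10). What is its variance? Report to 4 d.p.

μ = 36/46 = 0.782609; Var = μ(1−μ)/(α+β+1) = 0.1701323/47 = 0.0036.

0.0036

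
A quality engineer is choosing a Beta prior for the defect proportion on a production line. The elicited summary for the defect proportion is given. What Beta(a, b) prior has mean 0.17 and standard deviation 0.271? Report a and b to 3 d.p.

a = 0.157, b = 0.765

Variance = 0.271² = 0.073441. The moment-matching identity a+b = μ(1−μ)/Var − 1 gives
a+b = 0.1411/0.073441 − 1 = 0.9213, so a = μ·0.9213 = 0.157 and b = (1−μ)·0.9213 = 0.765.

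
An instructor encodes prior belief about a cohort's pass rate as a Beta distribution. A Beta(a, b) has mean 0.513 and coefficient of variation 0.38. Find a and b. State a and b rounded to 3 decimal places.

Var = (CV·μ)² = (0.38×0.513)² = 0.038002.
a+b = μ(1−μ)/Var − 1 = 0.249831/0.038002 − 1 = 5.5742.
Thus a = 0.513·5.5742 = 2.860 and b = 0.487·5.5742 = 2.715.

a = 2.860, b = 2.715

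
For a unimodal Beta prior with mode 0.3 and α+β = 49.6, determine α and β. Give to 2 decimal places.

α = 15.28, β = 34.32

Since the density peak of Beta(α,β) is at (α−1)/(α+β−2),
α = 1 + 0.3(49.6−2) = 15.28 and β = 49.6 − 15.28 = 34.32.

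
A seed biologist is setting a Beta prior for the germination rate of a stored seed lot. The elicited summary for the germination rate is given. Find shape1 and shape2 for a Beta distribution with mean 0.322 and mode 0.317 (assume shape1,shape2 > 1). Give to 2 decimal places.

shape1 = 23.57, shape2 = 49.63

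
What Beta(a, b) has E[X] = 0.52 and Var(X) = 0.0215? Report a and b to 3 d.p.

By moment matching, a+b = μ(1−μ)/σ² − 1 = (0.52·0.48)/0.0215 − 1 = 11.6093 − 1 = 10.6093.
Since a/(a+b) = μ, a = 0.52·10.6093 = 5.517 and b = 0.48·10.6093 = 5.092.

a = 5.517, b = 5.092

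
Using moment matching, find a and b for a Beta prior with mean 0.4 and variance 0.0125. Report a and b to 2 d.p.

a = 7.28, b = 10.92

By moment matching, a+b = μ(1−μ)/σ² − 1 = (0.4·0.6)/0.0125 − 1 = 19.2000 − 1 = 18.2000.
Since a/(a+b) = μ, a = 0.4·18.2000 = 7.28 and b = 0.6·18.2000 = 10.92.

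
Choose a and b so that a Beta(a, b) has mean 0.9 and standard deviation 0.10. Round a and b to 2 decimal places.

a = 7.20, b = 0.80

First σ² = 0.0100. Setting a = μn, b = (1−μ)n with n = a+b,
μ(1−μ)/(n+1) = 0.0100 ⇒ n+1 = 0.09/0.0100 = 9.0000 ⇒ n = 8.0000.
Hence a = 0.9×8.0000 = 7.20, b = 0.1×8.0000 = 0.80.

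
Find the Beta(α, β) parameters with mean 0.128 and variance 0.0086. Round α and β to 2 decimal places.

α = 1.53, β = 10.45

Write ν = α+β; then α = μν and Var = μ(1−μ)/(ν+1).
ν = μ(1−μ)/Var − 1 = 0.111616/0.0086 − 1 = 11.9786.
α = 0.128·11.9786 = 1.53, β = 0.872·11.9786 = 10.45.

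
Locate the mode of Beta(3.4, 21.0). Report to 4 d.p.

With α,β > 1, mode = (α−1)/(α+β−2) = 2.4/22.4 = 0.1071.

0.1071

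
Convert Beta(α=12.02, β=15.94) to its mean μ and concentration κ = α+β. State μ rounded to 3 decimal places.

κ = α+β = 12.02+15.94 = 27.96; μ = α/κ = 12.02/27.96 = 0.430.

μ = 0.430, κ = 27.96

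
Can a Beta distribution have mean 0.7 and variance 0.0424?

A Beta with mean μ has variance μ(1−μ)/(α+β+1) < μ(1−μ).
Here μ(1−μ) = 0.7×0.3 = 0.21, and 0.0424 < 0.21.

Yes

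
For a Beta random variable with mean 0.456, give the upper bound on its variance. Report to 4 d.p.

0.2481

Var = μ(1−μ)/(α+β+1), which approaches μ(1−μ) as α+β → 0.
So the supremum is μ(1−μ) = 0.456×0.544 = 0.2481.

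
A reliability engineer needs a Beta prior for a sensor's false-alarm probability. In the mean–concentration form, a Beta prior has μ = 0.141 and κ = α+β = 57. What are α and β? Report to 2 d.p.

α = 8.04, β = 48.96

α = μκ = 0.141×57 = 8.04 and β = (1−μ)κ = 0.859×57 = 48.96.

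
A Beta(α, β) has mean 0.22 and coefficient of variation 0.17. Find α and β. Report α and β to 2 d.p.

α = 26.77, β = 94.91

σ = CV·μ = 0.17×0.22 = 0.03740, so σ² = 0.001399.
s+1 = μ(1−μ)/σ² = 0.1716/0.001399 = 122.6801, so s = α+β = 121.6801.
α = μs = 26.77, β = (1−μ)s = 94.91.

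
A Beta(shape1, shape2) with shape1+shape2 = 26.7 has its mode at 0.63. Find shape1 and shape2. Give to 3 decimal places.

For shape1,shape2>1 the mode is (shape1−1)/(shape1+shape2−2), so shape1 = mode·(κ−2)+1 = 0.63×24.7+1 = 16.561.
And shape2 = (1−mode)·(κ−2)+1 = 0.37×24.7+1 = 10.139.

shape1 = 16.561, shape2 = 10.139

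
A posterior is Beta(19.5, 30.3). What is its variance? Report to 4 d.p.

0.0047

α+β = 49.8 and αβ = 590.85, so Var = αβ/[(α+β)²(α+β+1)] = 590.85/125986.032 = 0.0047.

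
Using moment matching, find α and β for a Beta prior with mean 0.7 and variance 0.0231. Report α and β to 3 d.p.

By moment matching, α+β = μ(1−μ)/σ² − 1 = (0.7·0.3)/0.0231 − 1 = 9.0909 − 1 = 8.0909.
Since α/(α+β) = μ, α = 0.7·8.0909 = 5.664 and β = 0.3·8.0909 = 2.427.

α = 5.664, β = 2.427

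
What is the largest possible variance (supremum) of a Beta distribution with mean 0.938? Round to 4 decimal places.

Var = μ(1−μ)/(α+β+1), which approaches μ(1−μ) as α+β → 0.
So the supremum is μ(1−μ) = 0.938×0.062 = 0.0582.

0.0582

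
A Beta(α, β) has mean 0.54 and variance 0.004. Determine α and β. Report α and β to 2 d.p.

Write ν = α+β; then α = μν and Var = μ(1−μ)/(ν+1).
ν = μ(1−μ)/Var − 1 = 0.2484/0.004 − 1 = 61.1000.
α = 0.54·61.1000 = 32.99, β = 0.46·61.1000 = 28.11.

α = 32.99, β = 28.11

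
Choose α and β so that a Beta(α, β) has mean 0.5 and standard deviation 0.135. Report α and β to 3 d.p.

First σ² = 0.018225. Setting α = μn, β = (1−μ)n with n = α+β,
μ(1−μ)/(n+1) = 0.018225 ⇒ n+1 = 0.25/0.018225 = 13.7174 ⇒ n = 12.7174.
Hence α = 0.5×12.7174 = 6.359, β = 0.5×12.7174 = 6.359.

α = 6.359, β = 6.359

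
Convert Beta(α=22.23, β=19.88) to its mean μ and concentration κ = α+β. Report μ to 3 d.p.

κ = α+β = 22.23+19.88 = 42.11; μ = α/κ = 22.23/42.11 = 0.528.

μ = 0.528, κ = 42.11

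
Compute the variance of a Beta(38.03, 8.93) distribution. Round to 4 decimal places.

α+β = 46.96 and αβ = 339.6079, so Var = αβ/[(α+β)²(α+β+1)] = 339.6079/105763.387136 = 0.0032.

0.0032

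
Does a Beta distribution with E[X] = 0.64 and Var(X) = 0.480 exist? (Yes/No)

No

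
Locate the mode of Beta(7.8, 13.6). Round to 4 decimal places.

The density x^(α−1)(1−x)^(β−1) is maximised at (α−1)/(α+β−2) = 6.8/19.4 = 0.3505.

0.3505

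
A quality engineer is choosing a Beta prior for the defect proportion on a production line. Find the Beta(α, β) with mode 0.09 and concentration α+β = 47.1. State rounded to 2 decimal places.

α = 5.06, β = 42.04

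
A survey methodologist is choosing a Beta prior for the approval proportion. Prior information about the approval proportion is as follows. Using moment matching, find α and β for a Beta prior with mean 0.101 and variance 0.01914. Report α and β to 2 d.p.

By moment matching, α+β = μ(1−μ)/σ² − 1 = (0.101·0.899)/0.01914 − 1 = 4.7439 − 1 = 3.7439.
Since α/(α+β) = μ, α = 0.101·3.7439 = 0.38 and β = 0.899·3.7439 = 3.37.

α = 0.38, β = 3.37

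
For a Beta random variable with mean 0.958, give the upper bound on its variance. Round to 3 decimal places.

0.040

For fixed mean μ the Beta variance is μ(1−μ)/(α+β+1), increasing as α+β decreases.
Its least upper bound (not attained) is μ(1−μ) = 0.958·0.042 = 0.040.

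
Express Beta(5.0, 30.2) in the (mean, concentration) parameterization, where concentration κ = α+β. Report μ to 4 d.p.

μ = 0.1420, κ = 35.2

κ = α+β = 5.0+30.2 = 35.2; μ = α/κ = 5.0/35.2 = 0.1420.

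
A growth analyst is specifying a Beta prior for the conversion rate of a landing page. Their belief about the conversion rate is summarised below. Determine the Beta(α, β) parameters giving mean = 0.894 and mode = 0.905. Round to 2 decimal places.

α = 65.83, β = 7.81

Let s = α+β. Mean gives α = μs = 0.894s; mode gives (α−1)/(s−2) = 0.905.
Substituting: 0.894s − 1 = 0.905(s−2) = 0.905s − 1.810, so -0.011s = -0.810 and s = 73.6364.
Then α = 0.894×73.6364 = 65.83 and β = s−α = 7.81.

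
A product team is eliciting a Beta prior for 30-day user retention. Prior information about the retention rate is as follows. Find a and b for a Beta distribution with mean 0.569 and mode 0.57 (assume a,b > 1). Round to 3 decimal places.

Let s = a+b. Mean gives a = μs = 0.569s; mode gives (a−1)/(s−2) = 0.57.
Substituting: 0.569s − 1 = 0.57(s−2) = 0.57s − 1.14, so -0.001s = -0.14 and s = 140.0000.
Then a = 0.569×140.0000 = 79.660 and b = s−a = 60.340.

a = 79.660, b = 60.340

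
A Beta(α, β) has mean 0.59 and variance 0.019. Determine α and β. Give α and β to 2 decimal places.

α = 6.92, β = 4.81

By moment matching, α+β = μ(1−μ)/σ² − 1 = (0.59·0.41)/0.019 − 1 = 12.7316 − 1 = 11.7316.
Since α/(α+β) = μ, α = 0.59·11.7316 = 6.92 and β = 0.41·11.7316 = 4.81.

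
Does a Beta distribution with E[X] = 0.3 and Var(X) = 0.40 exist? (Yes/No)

A Beta with mean μ has variance μ(1−μ)/(α+β+1) < μ(1−μ).
Here μ(1−μ) = 0.3×0.7 = 0.21, and 0.40 ≥ 0.21.

No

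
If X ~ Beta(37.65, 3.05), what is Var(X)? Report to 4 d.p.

α+β = 40.70 and αβ = 114.8325, so Var = αβ/[(α+β)²(α+β+1)] = 114.8325/69075.633000 = 0.0017.

0.0017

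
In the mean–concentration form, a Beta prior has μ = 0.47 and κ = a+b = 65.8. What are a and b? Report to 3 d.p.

a = 30.926, b = 34.874

a = μκ = 0.47×65.8 = 30.926 and b = (1−μ)κ = 0.53×65.8 = 34.874.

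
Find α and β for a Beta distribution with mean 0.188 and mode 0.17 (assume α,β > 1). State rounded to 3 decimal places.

α = 6.893, β = 29.773

With s = α+β: μ = α/s and mode = (α−1)/(s−2). Eliminating α = μs,
μs − 1 = m(s−2) ⇒ s(μ−m) = 1−2m ⇒ s = 0.66/0.018 = 36.6667.
So α = μs = 6.893, β = (1−μ)s = 29.773.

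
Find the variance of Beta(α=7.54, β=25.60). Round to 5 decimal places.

Var = αβ/[(α+β)²(α+β+1)] = (7.54×25.60)/(33.14²×34.14) = 193.0240/37494.582744 = 0.00515.

0.00515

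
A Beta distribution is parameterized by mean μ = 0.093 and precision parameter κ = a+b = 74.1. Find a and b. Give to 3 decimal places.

a = 6.891, b = 67.209

a = μκ = 0.093×74.1 = 6.891 and b = (1−μ)κ = 0.907×74.1 = 67.209.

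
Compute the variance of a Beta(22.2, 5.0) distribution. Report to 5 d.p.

0.00532

α+β = 27.2 and αβ = 111.00, so Var = αβ/[(α+β)²(α+β+1)] = 111.00/20863.488 = 0.00532.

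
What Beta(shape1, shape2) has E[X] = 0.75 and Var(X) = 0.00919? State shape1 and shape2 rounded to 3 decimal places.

shape1 = 14.552, shape2 = 4.851

Let s = shape1+shape2. The Beta variance is μ(1−μ)/(s+1).
So s+1 = μ(1−μ)/σ² = (0.75×0.25)/0.00919 = 0.1875/0.00919 = 20.4026, giving s = 19.4026.
Then shape1 = μs = 0.75×19.4026 = 14.552 and shape2 = (1−μ)s = 0.25×19.4026 = 4.851.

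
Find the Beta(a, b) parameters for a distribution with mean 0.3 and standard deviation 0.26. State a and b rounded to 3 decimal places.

a = 0.632, b = 1.475

σ² = 0.26² = 0.0676.
With s = a+b, Var = μ(1−μ)/(s+1), so s+1 = (0.3×0.7)/0.0676 = 3.1065 and s = 2.1065.
a = μs = 0.632, b = (1−μ)s = 1.475.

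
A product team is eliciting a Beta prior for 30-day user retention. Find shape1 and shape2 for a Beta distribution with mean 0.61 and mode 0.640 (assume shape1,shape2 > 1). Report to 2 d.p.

With s = shape1+shape2: μ = shape1/s and mode = (shape1−1)/(s−2). Eliminating shape1 = μs,
μs − 1 = m(s−2) ⇒ s(μ−m) = 1−2m ⇒ s = -0.280/-0.030 = 9.3333.
So shape1 = μs = 5.69, shape2 = (1−μ)s = 3.64.

shape1 = 5.69, shape2 = 3.64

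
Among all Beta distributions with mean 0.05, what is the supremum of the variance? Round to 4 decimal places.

For fixed mean μ the Beta variance is μ(1−μ)/(α+β+1), increasing as α+β decreases.
Its least upper bound (not attained) is μ(1−μ) = 0.05·0.95 = 0.0475.

0.0475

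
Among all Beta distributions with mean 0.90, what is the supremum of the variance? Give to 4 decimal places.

0.0900

Var = μ(1−μ)/(α+β+1), which approaches μ(1−μ) as α+β → 0.
So the supremum is μ(1−μ) = 0.90×0.10 = 0.0900.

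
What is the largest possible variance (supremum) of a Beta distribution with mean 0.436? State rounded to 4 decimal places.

0.2459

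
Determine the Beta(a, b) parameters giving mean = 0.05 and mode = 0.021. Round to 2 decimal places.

a = 1.65, b = 31.38

Let s = a+b. Mean gives a = μs = 0.05s; mode gives (a−1)/(s−2) = 0.021.
Substituting: 0.05s − 1 = 0.021(s−2) = 0.021s − 0.042, so 0.029s = 0.958 and s = 33.0345.
Then a = 0.05×33.0345 = 1.65 and b = s−a = 31.38.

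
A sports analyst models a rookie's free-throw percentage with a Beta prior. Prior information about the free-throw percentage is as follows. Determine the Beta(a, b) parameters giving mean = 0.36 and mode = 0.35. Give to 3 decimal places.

a = 10.800, b = 19.200

With s = a+b: μ = a/s and mode = (a−1)/(s−2). Eliminating a = μs,
μs − 1 = m(s−2) ⇒ s(μ−m) = 1−2m ⇒ s = 0.30/0.01 = 30.0000.
So a = μs = 10.800, b = (1−μ)s = 19.200.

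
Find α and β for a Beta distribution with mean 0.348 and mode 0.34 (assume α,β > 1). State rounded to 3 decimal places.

α = 13.920, β = 26.080

Let s = α+β. Mean gives α = μs = 0.348s; mode gives (α−1)/(s−2) = 0.34.
Substituting: 0.348s − 1 = 0.34(s−2) = 0.34s − 0.68, so 0.008s = 0.32 and s = 40.0000.
Then α = 0.348×40.0000 = 13.920 and β = s−α = 26.080.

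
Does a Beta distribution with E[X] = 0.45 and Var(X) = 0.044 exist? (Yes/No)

Yes

The Beta variance bound is σ² < μ(1−μ).
Here μ(1−μ) = 0.45×0.55 = 0.2475, and 0.044 < 0.2475.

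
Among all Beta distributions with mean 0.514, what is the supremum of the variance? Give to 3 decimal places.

0.250

Var = μ(1−μ)/(α+β+1), which approaches μ(1−μ) as α+β → 0.
So the supremum is μ(1−μ) = 0.514×0.486 = 0.250.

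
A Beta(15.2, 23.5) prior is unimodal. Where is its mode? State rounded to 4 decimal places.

0.3869

The density x^(α−1)(1−x)^(β−1) is maximised at (α−1)/(α+β−2) = 14.2/36.7 = 0.3869.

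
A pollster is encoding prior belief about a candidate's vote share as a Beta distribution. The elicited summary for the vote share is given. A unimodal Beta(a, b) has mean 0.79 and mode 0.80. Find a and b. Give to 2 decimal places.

With s = a+b: μ = a/s and mode = (a−1)/(s−2). Eliminating a = μs,
μs − 1 = m(s−2) ⇒ s(μ−m) = 1−2m ⇒ s = -0.60/-0.01 = 60.0000.
So a = μs = 47.40, b = (1−μ)s = 12.60.

a = 47.40, b = 12.60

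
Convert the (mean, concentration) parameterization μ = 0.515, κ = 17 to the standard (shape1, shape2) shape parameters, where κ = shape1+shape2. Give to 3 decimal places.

shape1 = μκ = 0.515×17 = 8.755 and shape2 = (1−μ)κ = 0.485×17 = 8.245.

shape1 = 8.755, shape2 = 8.245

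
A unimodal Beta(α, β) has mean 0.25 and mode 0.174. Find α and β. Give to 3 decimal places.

Let s = α+β. Mean gives α = μs = 0.25s; mode gives (α−1)/(s−2) = 0.174.
Substituting: 0.25s − 1 = 0.174(s−2) = 0.174s − 0.348, so 0.076s = 0.652 and s = 8.5789.
Then α = 0.25×8.5789 = 2.145 and β = s−α = 6.434.

α = 2.145, β = 6.434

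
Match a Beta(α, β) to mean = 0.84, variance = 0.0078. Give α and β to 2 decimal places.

Write ν = α+β; then α = μν and Var = μ(1−μ)/(ν+1).
ν = μ(1−μ)/Var − 1 = 0.1344/0.0078 − 1 = 16.2308.
α = 0.84·16.2308 = 13.63, β = 0.16·16.2308 = 2.60.

α = 13.63, β = 2.60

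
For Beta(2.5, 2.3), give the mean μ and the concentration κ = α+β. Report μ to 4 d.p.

μ = 0.5208, κ = 4.8

κ = α+β = 2.5+2.3 = 4.8; μ = α/κ = 2.5/4.8 = 0.5208.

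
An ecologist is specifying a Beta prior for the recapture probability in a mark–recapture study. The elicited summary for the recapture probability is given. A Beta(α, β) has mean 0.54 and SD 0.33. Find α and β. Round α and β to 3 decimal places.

σ² = 0.33² = 0.1089.
With s = α+β, Var = μ(1−μ)/(s+1), so s+1 = (0.54×0.46)/0.1089 = 2.2810 and s = 1.2810.
α = μs = 0.692, β = (1−μ)s = 0.589.

α = 0.692, β = 0.589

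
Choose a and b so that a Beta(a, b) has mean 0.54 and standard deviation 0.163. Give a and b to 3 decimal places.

First σ² = 0.026569. Setting a = μn, b = (1−μ)n with n = a+b,
μ(1−μ)/(n+1) = 0.026569 ⇒ n+1 = 0.2484/0.026569 = 9.3492 ⇒ n = 8.3492.
Hence a = 0.54×8.3492 = 4.509, b = 0.46×8.3492 = 3.841.

a = 4.509, b = 3.841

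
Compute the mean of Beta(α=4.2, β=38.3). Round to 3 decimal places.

E[X] = α/(α+β) = 4.2/42.5 = 0.099.

0.099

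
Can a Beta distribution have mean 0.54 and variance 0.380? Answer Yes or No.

No

A Beta with mean μ has variance μ(1−μ)/(α+β+1) < μ(1−μ).
Here μ(1−μ) = 0.54×0.46 = 0.2484, and 0.380 ≥ 0.2484.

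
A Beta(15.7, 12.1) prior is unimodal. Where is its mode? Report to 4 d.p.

With α,β > 1, mode = (α−1)/(α+β−2) = 14.7/25.8 = 0.5698.

0.5698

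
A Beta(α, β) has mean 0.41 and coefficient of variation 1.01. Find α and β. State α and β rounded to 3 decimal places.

σ = CV·μ = 1.01×0.41 = 0.41410, so σ² = 0.171479.
s+1 = μ(1−μ)/σ² = 0.2419/0.171479 = 1.4107, so s = α+β = 0.4107.
α = μs = 0.168, β = (1−μ)s = 0.242.

α = 0.168, β = 0.242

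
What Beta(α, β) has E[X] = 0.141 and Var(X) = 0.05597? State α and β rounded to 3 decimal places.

α = 0.164, β = 1.000

By moment matching, α+β = μ(1−μ)/σ² − 1 = (0.141·0.859)/0.05597 − 1 = 2.1640 − 1 = 1.1640.
Since α/(α+β) = μ, α = 0.141·1.1640 = 0.164 and β = 0.859·1.1640 = 1.000.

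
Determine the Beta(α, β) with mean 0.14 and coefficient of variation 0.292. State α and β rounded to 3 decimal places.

α = 9.946, β = 61.099

σ = CV·μ = 0.292×0.14 = 0.04088, so σ² = 0.001671.
s+1 = μ(1−μ)/σ² = 0.1204/0.001671 = 72.0451, so s = α+β = 71.0451.
α = μs = 9.946, β = (1−μ)s = 61.099.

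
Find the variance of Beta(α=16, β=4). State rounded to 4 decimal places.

α+β = 20 and αβ = 64, so Var = αβ/[(α+β)²(α+β+1)] = 64/8400 = 0.0076.

0.0076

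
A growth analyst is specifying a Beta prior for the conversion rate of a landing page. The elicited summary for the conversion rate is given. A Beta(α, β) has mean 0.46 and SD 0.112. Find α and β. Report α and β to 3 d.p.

Variance = 0.112² = 0.012544. The moment-matching identity α+β = μ(1−μ)/Var − 1 gives
α+β = 0.2484/0.012544 − 1 = 18.8023, so α = μ·18.8023 = 8.649 and β = (1−μ)·18.8023 = 10.153.

α = 8.649, β = 10.153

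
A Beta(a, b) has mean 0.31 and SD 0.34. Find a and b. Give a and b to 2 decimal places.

a = 0.26, b = 0.59

Variance = 0.34² = 0.1156. The moment-matching identity a+b = μ(1−μ)/Var − 1 gives
a+b = 0.2139/0.1156 − 1 = 0.8503, so a = μ·0.8503 = 0.26 and b = (1−μ)·0.8503 = 0.59.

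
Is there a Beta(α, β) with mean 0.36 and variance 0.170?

For any Beta, Var(X) < E[X]·(1−E[X]).
Here μ(1−μ) = 0.36×0.64 = 0.2304, and 0.170 < 0.2304.

Yes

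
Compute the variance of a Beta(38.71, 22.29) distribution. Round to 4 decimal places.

μ = 38.71/61.00 = 0.634590; Var = μ(1−μ)/(α+β+1) = 0.2318855/62.00 = 0.0037.

0.0037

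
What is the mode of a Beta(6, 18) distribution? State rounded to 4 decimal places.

With α,β > 1, mode = (α−1)/(α+β−2) = 5/22 = 0.2273.

0.2273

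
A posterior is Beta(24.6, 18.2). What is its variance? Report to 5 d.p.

0.00558

α+β = 42.8 and αβ = 447.72, so Var = αβ/[(α+β)²(α+β+1)] = 447.72/80234.592 = 0.00558.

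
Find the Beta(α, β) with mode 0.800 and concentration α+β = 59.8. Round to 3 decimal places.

Mode = (α−1)/(κ−2) with κ = α+β, so α−1 = 0.800·57.8 = 46.240.
α = 47.240; β = κ − α = 12.560.

α = 47.240, β = 12.560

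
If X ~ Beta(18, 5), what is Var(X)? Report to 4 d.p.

0.0071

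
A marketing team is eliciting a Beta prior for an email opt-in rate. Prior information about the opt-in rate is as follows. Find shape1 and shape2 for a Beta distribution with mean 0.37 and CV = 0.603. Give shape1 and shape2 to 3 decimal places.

Var = (CV·μ)² = (0.603×0.37)² = 0.049778.
shape1+shape2 = μ(1−μ)/Var − 1 = 0.2331/0.049778 − 1 = 3.6828.
Thus shape1 = 0.37·3.6828 = 1.363 and shape2 = 0.63·3.6828 = 2.320.

shape1 = 1.363, shape2 = 2.320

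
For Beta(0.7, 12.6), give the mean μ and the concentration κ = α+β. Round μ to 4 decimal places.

μ = 0.0526, κ = 13.3

κ = α+β = 0.7+12.6 = 13.3; μ = α/κ = 0.7/13.3 = 0.0526.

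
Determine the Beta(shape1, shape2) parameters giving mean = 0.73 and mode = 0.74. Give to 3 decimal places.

Let s = shape1+shape2. Mean gives shape1 = μs = 0.73s; mode gives (shape1−1)/(s−2) = 0.74.
Substituting: 0.73s − 1 = 0.74(s−2) = 0.74s − 1.48, so -0.01s = -0.48 and s = 48.0000.
Then shape1 = 0.73×48.0000 = 35.040 and shape2 = s−shape1 = 12.960.

shape1 = 35.040, shape2 = 12.960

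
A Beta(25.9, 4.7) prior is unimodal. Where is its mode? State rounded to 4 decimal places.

0.8706

The density x^(α−1)(1−x)^(β−1) is maximised at (α−1)/(α+β−2) = 24.9/28.6 = 0.8706.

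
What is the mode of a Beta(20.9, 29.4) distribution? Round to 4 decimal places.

0.4120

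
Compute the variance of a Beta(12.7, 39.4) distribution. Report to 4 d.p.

0.0035

α+β = 52.1 and αβ = 500.38, so Var = αβ/[(α+β)²(α+β+1)] = 500.38/144135.171 = 0.0035.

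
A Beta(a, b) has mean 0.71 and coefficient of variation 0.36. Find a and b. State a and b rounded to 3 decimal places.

σ = CV·μ = 0.36×0.71 = 0.25560, so σ² = 0.065331.
s+1 = μ(1−μ)/σ² = 0.2059/0.065331 = 3.1516, so s = a+b = 2.1516.
a = μs = 1.528, b = (1−μ)s = 0.624.

a = 1.528, b = 0.624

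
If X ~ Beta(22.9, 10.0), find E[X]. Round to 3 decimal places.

The Beta mean is α/(α+β) = 22.9/(22.9+10.0) = 0.696.

0.696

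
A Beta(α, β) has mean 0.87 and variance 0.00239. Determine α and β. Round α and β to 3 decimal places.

α = 40.300, β = 6.022

By moment matching, α+β = μ(1−μ)/σ² − 1 = (0.87·0.13)/0.00239 − 1 = 47.3222 − 1 = 46.3222.
Since α/(α+β) = μ, α = 0.87·46.3222 = 40.300 and β = 0.13·46.3222 = 6.022.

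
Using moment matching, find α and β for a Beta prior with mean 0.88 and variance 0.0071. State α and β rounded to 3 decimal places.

α = 12.208, β = 1.665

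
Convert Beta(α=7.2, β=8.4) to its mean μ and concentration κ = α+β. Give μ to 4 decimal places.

μ = 0.4615, κ = 15.6

κ = α+β = 7.2+8.4 = 15.6; μ = α/κ = 7.2/15.6 = 0.4615.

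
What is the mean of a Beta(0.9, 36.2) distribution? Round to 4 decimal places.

0.0243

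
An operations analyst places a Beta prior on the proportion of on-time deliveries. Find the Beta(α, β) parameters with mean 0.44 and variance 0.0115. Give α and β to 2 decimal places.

α = 8.99, β = 11.44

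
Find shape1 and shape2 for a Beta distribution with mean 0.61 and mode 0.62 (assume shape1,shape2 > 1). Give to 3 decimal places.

shape1 = 14.640, shape2 = 9.360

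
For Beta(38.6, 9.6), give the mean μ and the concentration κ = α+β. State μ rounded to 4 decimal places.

κ = α+β = 38.6+9.6 = 48.2; μ = α/κ = 38.6/48.2 = 0.8008.

μ = 0.8008, κ = 48.2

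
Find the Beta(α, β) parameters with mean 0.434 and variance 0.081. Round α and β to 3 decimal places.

Write ν = α+β; then α = μν and Var = μ(1−μ)/(ν+1).
ν = μ(1−μ)/Var − 1 = 0.245644/0.081 − 1 = 2.0326.
α = 0.434·2.0326 = 0.882, β = 0.566·2.0326 = 1.150.

α = 0.882, β = 1.150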